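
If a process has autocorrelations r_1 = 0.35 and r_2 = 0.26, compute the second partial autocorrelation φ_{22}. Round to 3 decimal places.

φ_{22} = (r_2 − r_1²) / (1 − r_1²)
r_1² = (0.35)² = 0.1225
Numerator = 0.26 − 0.1225 = 0.1375; denominator = 1 − 0.1225 = 0.8775
φ_{22} = 0.1375 / 0.8775 = 0.157

0.157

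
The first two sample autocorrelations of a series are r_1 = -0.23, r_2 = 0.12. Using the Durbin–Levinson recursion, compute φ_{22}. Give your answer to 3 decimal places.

0.071

φ_{22} = (r_2 − r_1²) / (1 − r_1²)
r_1² = (-0.23)² = 0.0529
Numerator = 0.12 − 0.0529 = 0.0671; denominator = 1 − 0.0529 = 0.9471
φ_{22} = 0.0671 / 0.9471 = 0.071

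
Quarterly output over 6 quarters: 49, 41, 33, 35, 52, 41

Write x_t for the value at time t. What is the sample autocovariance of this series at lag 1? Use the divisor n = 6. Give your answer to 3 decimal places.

Mean x̄ = (49 + 41 + 33 + 35 + 52 + 41)/6 = 41.8333
Deviations: 7.1667, -0.8333, -8.8333, -6.8333, 10.1667, -0.8333
Σ_{t=1}^{5}(x_t−x̄)(x_{t+1}−x̄) = -16.1944
γ_1 = -16.1944 / 6 = -2.699

-2.699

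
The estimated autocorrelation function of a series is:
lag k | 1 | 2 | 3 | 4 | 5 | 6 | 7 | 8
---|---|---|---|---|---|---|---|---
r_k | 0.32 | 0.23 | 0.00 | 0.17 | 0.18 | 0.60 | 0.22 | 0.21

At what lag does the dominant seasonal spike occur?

The largest autocorrelation is r_6 = 0.60; the remaining lags stay at or below 0.32. The elevated value at lag 1 (0.32), dropping to 0.23 at lag 2, reflects decaying short-term dependence rather than seasonality.
The dominant spike at lag 6 indicates a seasonal period of 6.

6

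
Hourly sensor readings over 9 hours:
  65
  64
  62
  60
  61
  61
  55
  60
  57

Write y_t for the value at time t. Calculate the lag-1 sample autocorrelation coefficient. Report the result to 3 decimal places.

0.282

Mean ȳ = (65 + 64 + 62 + 60 + 61 + 61 + 55 + 60 + 57)/9 = 60.5556
Numerator Σ_{t=1}^{8}(y_t−ȳ)(y_{t+1}−ȳ) = 22.0247
Denominator Σ(y_t−ȳ)² = 78.2222
r_1 = 22.0247 / 78.2222 = 0.282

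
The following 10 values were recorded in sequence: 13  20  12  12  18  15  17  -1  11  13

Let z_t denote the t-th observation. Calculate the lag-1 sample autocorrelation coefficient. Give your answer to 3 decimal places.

-0.071

Mean z̄ = (13 + 20 + 12 + 12 + 18 + 15 + 17 − 1 + 11 + 13)/10 = 13.0000
Numerator Σ_{t=1}^{9}(z_t−z̄)(z_{t+1}−z̄) = -21.0000
Denominator Σ(z_t−z̄)² = 296.0000
r_1 = -21.0000 / 296.0000 = -0.071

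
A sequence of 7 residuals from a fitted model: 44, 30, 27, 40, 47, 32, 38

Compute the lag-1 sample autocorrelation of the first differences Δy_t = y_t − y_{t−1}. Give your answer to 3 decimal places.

-0.147

First differences Δy: -14, -3, 13, 7, -15, 6
Mean of differences = -1.0000
Numerator Σ(Δy_t−Δȳ)(Δy_{t+1}−Δȳ) = -100.0000
Denominator Σ(Δy_t−Δȳ)² = 678.0000
r_1(Δy) = -100.0000 / 678.0000 = -0.147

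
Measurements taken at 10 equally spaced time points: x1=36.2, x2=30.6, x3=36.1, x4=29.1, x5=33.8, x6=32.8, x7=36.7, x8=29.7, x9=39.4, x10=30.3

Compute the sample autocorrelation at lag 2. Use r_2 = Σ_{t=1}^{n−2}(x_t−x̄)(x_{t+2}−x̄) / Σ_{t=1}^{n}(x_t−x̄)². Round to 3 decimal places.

Mean x̄ = (36.2 + 30.6 + 36.1 + 29.1 + 33.8 + 32.8 + 36.7 + 29.7 + 39.4 + 30.3)/10 = 33.4700
Numerator Σ_{t=1}^{8}(x_t−x̄)(x_{t+2}−x̄) = 58.2142
Denominator Σ(x_t−x̄)² = 112.1210
r_2 = 58.2142 / 112.1210 = 0.519

0.519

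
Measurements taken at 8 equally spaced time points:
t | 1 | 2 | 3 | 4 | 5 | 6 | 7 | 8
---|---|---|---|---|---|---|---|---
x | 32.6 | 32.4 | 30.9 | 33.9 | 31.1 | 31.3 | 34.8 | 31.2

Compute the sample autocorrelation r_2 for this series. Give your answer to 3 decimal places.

-0.147

Mean x̄ = (32.6 + 32.4 + 30.9 + 33.9 + 31.1 + 31.3 + 34.8 + 31.2)/8 = 32.2750
Σ(x_t−x̄)(x_{t+2}−x̄) = (-0.4469) + (0.2031) + (1.6156) + (-1.5844) + (-2.9669) + (1.0481) = -2.1313
Denominator Σ(x_t−x̄)² = 14.5150
r_2 = -2.1313 / 14.5150 = -0.147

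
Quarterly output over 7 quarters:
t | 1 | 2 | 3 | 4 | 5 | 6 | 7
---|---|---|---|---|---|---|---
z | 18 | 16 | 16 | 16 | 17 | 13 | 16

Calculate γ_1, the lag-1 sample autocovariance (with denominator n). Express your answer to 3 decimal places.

Mean z̄ = (18 + 16 + 16 + 16 + 17 + 13 + 16)/7 = 16.0000
Deviations: 2.0000, 0.0000, 0.0000, 0.0000, 1.0000, -3.0000, 0.0000
Σ_{t=1}^{6}(z_t−z̄)(z_{t+1}−z̄) = -3.0000
γ_1 = -3.0000 / 7 = -0.429

-0.429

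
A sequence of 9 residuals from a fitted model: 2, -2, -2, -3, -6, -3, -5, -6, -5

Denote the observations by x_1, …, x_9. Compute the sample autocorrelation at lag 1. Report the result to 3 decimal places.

0.306

Mean x̄ = (2 − 2 − 2 − 3 − 6 − 3 − 5 − 6 − 5)/9 = -3.3333
Numerator Σ_{t=1}^{8}(x_t−x̄)(x_{t+1}−x̄) = 15.8889
Denominator Σ(x_t−x̄)² = 52.0000
r_1 = 15.8889 / 52.0000 = 0.306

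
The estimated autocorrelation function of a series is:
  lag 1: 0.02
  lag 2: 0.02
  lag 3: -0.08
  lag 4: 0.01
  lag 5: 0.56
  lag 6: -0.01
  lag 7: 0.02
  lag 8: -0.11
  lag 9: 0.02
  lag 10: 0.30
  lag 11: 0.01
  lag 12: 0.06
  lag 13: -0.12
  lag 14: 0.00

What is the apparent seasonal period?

The largest autocorrelation is r_5 = 0.56, with a weaker echo at lag 10 (0.30); the remaining lags stay at or below 0.06.
The dominant spike at lag 5 indicates a seasonal period of 5.

5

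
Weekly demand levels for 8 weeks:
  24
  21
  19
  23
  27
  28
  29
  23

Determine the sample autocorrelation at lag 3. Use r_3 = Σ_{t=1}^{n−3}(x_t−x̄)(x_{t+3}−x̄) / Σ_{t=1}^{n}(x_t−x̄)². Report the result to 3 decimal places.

Mean x̄ = (24 + 21 + 19 + 23 + 27 + 28 + 29 + 23)/8 = 24.2500
Numerator Σ_{t=1}^{5}(x_t−x̄)(x_{t+3}−x̄) = -37.6875
Denominator Σ(x_t−x̄)² = 85.5000
r_3 = -37.6875 / 85.5000 = -0.441

-0.441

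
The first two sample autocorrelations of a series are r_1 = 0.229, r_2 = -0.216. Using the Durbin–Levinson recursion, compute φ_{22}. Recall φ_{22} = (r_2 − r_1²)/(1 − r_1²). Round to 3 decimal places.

-0.283

φ_{22} = (r_2 − r_1²) / (1 − r_1²)
r_1² = (0.229)² = 0.052441
Numerator = -0.216 − 0.0524 = -0.2684; denominator = 1 − 0.0524 = 0.9476
φ_{22} = -0.2684 / 0.9476 = -0.283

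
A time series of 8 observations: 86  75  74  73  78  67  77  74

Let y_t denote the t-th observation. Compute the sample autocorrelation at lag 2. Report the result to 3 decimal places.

0.097

Mean ȳ = (86 + 75 + 74 + 73 + 78 + 67 + 77 + 74)/8 = 75.5000
Σ(y_t−ȳ)(y_{t+2}−ȳ) = (-15.7500) + (1.2500) + (-3.7500) + (21.2500) + (3.7500) + (12.7500) = 19.5000
Denominator Σ(y_t−ȳ)² = 202.0000
r_2 = 19.5000 / 202.0000 = 0.097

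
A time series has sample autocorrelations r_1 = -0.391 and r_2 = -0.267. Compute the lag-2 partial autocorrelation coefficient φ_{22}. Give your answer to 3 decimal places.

φ_{22} = (r_2 − r_1²) / (1 − r_1²)
r_1² = (-0.391)² = 0.152881
Numerator = -0.267 − 0.1529 = -0.4199; denominator = 1 − 0.1529 = 0.8471
φ_{22} = -0.4199 / 0.8471 = -0.496

-0.496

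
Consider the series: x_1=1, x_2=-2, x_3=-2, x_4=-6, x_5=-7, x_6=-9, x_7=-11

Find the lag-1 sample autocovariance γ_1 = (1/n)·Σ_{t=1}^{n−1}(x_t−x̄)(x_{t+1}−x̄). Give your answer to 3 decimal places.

8.262

Mean x̄ = (1 − 2 − 2 − 6 − 7 − 9 − 11)/7 = -5.1429
Σ_{t=1}^{6}(x_t−x̄)(x_{t+1}−x̄) = 57.8367
γ_1 = 57.8367 / 7 = 8.262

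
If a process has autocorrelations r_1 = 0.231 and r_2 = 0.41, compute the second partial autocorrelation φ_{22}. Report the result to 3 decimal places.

φ_{22} = (r_2 − r_1²) / (1 − r_1²)
r_1² = (0.231)² = 0.053361
Numerator = 0.41 − 0.0534 = 0.3566; denominator = 1 − 0.0534 = 0.9466
φ_{22} = 0.3566 / 0.9466 = 0.377

0.377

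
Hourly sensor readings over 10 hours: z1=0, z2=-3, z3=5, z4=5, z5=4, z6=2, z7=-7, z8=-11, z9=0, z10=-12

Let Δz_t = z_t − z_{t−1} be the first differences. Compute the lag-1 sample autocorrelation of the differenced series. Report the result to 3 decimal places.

First differences Δz: -3, 8, 0, -1, -2, -9, -4, 11, -12
Mean of differences = -1.3333
Numerator Σ(Δz_t−Δz̄)(Δz_{t+1}−Δz̄) = -141.7778
Denominator Σ(Δz_t−Δz̄)² = 424.0000
r_1(Δz) = -141.7778 / 424.0000 = -0.334

-0.334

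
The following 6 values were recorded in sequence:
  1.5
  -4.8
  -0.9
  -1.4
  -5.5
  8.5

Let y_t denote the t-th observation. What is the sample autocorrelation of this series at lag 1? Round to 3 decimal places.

Mean ȳ = (1.5 − 4.8 − 0.9 − 1.4 − 5.5 + 8.5)/6 = -0.4333
Σ(y_t−ȳ)(y_{t+1}−ȳ) = (-8.4422) + (2.0378) + (0.4511) + (4.8978) + (-45.2622) = -46.3178
Denominator Σ(y_t−ȳ)² = 129.4333
r_1 = -46.3178 / 129.4333 = -0.358

-0.358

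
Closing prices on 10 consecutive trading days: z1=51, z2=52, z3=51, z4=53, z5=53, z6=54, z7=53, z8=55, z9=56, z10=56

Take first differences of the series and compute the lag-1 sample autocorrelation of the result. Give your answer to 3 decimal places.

First differences Δz: 1, -1, 2, 0, 1, -1, 2, 1, 0
Mean of differences = 0.5556
Numerator Σ(Δz_t−Δz̄)(Δz_{t+1}−Δz̄) = -6.5309
Denominator Σ(Δz_t−Δz̄)² = 10.2222
r_1(Δz) = -6.5309 / 10.2222 = -0.639

-0.639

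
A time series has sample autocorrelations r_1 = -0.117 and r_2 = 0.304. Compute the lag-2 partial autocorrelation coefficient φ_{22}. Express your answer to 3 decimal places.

0.294

φ_{22} = (r_2 − r_1²) / (1 − r_1²)
r_1² = (-0.117)² = 0.013689
Numerator = 0.304 − 0.0137 = 0.2903; denominator = 1 − 0.0137 = 0.9863
φ_{22} = 0.2903 / 0.9863 = 0.294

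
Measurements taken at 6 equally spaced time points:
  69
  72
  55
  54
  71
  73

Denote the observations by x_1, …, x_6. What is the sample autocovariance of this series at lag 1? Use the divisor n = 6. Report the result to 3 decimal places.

Mean x̄ = (69 + 72 + 55 + 54 + 71 + 73)/6 = 65.6667
Σ_{t=1}^{5}(x_t−x̄)(x_{t+1}−x̄) = 54.8889
γ_1 = 54.8889 / 6 = 9.148

9.148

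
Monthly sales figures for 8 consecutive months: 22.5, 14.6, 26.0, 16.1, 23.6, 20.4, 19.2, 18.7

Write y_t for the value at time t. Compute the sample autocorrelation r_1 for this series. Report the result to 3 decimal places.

-0.797

Mean ȳ = (22.5 + 14.6 + 26.0 + 16.1 + 23.6 + 20.4 + 19.2 + 18.7)/8 = 20.1375
Deviations from mean: 2.3625, -5.5375, 5.8625, -4.0375, 3.4625, 0.2625, -0.9375, -1.4375
Σ(y_t−ȳ)(y_{t+1}−ȳ) = (-13.0823) + (-32.4636) + (-23.6698) + (-13.9798) + (0.9089) + (-0.2461) + (1.3477) = -81.1852
Denominator Σ(y_t−ȳ)² = 101.9188
r_1 = -81.1852 / 101.9188 = -0.797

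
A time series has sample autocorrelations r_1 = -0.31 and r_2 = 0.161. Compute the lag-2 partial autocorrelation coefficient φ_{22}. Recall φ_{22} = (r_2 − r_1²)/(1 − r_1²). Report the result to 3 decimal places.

φ_{22} = (r_2 − r_1²) / (1 − r_1²)
r_1² = (-0.31)² = 0.0961
Numerator = 0.161 − 0.0961 = 0.0649; denominator = 1 − 0.0961 = 0.9039
φ_{22} = 0.0649 / 0.9039 = 0.072

0.072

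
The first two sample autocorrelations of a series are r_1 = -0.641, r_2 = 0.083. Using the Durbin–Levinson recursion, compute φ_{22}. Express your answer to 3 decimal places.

-0.557

φ_{22} = (r_2 − r_1²) / (1 − r_1²)
r_1² = (-0.641)² = 0.410881
Numerator = 0.083 − 0.4109 = -0.3279; denominator = 1 − 0.4109 = 0.5891
φ_{22} = -0.3279 / 0.5891 = -0.557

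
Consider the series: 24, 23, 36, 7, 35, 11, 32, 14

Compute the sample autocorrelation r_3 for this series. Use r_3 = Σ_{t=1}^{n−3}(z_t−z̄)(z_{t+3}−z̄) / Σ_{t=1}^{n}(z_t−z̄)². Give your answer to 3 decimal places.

-0.486

Mean z̄ = (24 + 23 + 36 + 7 + 35 + 11 + 32 + 14)/8 = 22.7500
Numerator Σ_{t=1}^{5}(z_t−z̄)(z_{t+3}−z̄) = -425.1875
Denominator Σ(z_t−z̄)² = 875.5000
r_3 = -425.1875 / 875.5000 = -0.486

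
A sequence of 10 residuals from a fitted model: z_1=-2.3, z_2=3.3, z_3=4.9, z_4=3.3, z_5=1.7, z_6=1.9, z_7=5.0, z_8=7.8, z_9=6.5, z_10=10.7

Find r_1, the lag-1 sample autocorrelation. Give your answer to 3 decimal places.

Mean z̄ = (-2.3 + 3.3 + 4.9 + 3.3 + 1.7 + 1.9 + 5.0 + 7.8 + 6.5 + 10.7)/10 = 4.2800
Numerator Σ_{t=1}^{9}(z_t−z̄)(z_{t+1}−z̄) = 36.7896
Denominator Σ(z_t−z̄)² = 116.9760
r_1 = 36.7896 / 116.9760 = 0.315

0.315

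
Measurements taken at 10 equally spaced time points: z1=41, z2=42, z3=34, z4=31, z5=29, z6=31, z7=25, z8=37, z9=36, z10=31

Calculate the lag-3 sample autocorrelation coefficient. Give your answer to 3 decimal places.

-0.133

Mean z̄ = (41 + 42 + 34 + 31 + 29 + 31 + 25 + 37 + 36 + 31)/10 = 33.7000
Numerator Σ_{t=1}^{7}(z_t−z̄)(z_{t+3}−z̄) = -34.2700
Denominator Σ(z_t−z̄)² = 258.1000
r_3 = -34.2700 / 258.1000 = -0.133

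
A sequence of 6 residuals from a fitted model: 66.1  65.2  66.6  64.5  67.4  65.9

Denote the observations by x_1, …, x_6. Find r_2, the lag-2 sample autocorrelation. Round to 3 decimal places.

0.422

Mean x̄ = (66.1 + 65.2 + 66.6 + 64.5 + 67.4 + 65.9)/6 = 65.9500
Deviations from mean: 0.1500, -0.7500, 0.6500, -1.4500, 1.4500, -0.0500
Σ(x_t−x̄)(x_{t+2}−x̄) = (0.0975) + (1.0875) + (0.9425) + (0.0725) = 2.2000
Denominator Σ(x_t−x̄)² = 5.2150
r_2 = 2.2000 / 5.2150 = 0.422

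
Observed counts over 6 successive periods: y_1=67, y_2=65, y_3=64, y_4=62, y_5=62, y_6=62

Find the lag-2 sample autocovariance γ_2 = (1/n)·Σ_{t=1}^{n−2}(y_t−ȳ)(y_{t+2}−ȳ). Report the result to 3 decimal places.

0.185

Mean ȳ = (67 + 65 + 64 + 62 + 62 + 62)/6 = 63.6667
Deviations: 3.3333, 1.3333, 0.3333, -1.6667, -1.6667, -1.6667
Σ_{t=1}^{4}(y_t−ȳ)(y_{t+2}−ȳ) = 1.1111
γ_2 = 1.1111 / 6 = 0.185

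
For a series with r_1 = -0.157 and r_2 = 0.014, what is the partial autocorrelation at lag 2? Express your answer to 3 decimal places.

-0.011

φ_{22} = (r_2 − r_1²) / (1 − r_1²)
r_1² = (-0.157)² = 0.024649
Numerator = 0.014 − 0.0246 = -0.0106; denominator = 1 − 0.0246 = 0.9754
φ_{22} = -0.0106 / 0.9754 = -0.011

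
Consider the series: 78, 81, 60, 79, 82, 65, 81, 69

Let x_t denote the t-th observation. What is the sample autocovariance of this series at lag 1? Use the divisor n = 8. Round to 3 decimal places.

-33.955

Mean x̄ = (78 + 81 + 60 + 79 + 82 + 65 + 81 + 69)/8 = 74.3750
Σ_{t=1}^{7}(x_t−x̄)(x_{t+1}−x̄) = -271.6406
γ_1 = -271.6406 / 8 = -33.955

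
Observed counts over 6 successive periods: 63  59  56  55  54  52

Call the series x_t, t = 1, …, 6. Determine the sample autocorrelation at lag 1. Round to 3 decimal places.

0.397

Mean x̄ = (63 + 59 + 56 + 55 + 54 + 52)/6 = 56.5000
Deviations from mean: 6.5000, 2.5000, -0.5000, -1.5000, -2.5000, -4.5000
Σ(x_t−x̄)(x_{t+1}−x̄) = (16.2500) + (-1.2500) + (0.7500) + (3.7500) + (11.2500) = 30.7500
Denominator Σ(x_t−x̄)² = 77.5000
r_1 = 30.7500 / 77.5000 = 0.397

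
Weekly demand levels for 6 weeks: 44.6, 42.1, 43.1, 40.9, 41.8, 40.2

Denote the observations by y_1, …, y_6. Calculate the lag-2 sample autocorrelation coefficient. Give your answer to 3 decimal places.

Mean ȳ = (44.6 + 42.1 + 43.1 + 40.9 + 41.8 + 40.2)/6 = 42.1167
Σ(y_t−ȳ)(y_{t+2}−ȳ) = (2.4419) + (0.0203) + (-0.3114) + (2.3319) = 4.4828
Denominator Σ(y_t−ȳ)² = 12.3883
r_2 = 4.4828 / 12.3883 = 0.362

0.362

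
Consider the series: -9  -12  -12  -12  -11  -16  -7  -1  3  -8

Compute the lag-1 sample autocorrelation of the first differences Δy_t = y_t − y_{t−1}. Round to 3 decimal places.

First differences Δy: -3, 0, 0, 1, -5, 9, 6, 4, -11
Mean of differences = 0.1111
Numerator Σ(Δy_t−Δȳ)(Δy_{t+1}−Δȳ) = -17.6790
Denominator Σ(Δy_t−Δȳ)² = 288.8889
r_1(Δy) = -17.6790 / 288.8889 = -0.061

-0.061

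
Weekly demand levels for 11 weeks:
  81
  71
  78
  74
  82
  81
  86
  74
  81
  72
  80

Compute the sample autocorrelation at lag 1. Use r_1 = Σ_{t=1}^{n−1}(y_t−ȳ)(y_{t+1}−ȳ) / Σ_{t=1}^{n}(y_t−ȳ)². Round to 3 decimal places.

-0.327

Mean ȳ = (81 + 71 + 78 + 74 + 82 + 81 + 86 + 74 + 81 + 72 + 80)/11 = 78.1818
Numerator Σ_{t=1}^{10}(y_t−ȳ)(y_{t+1}−ȳ) = -74.4876
Denominator Σ(y_t−ȳ)² = 227.6364
r_1 = -74.4876 / 227.6364 = -0.327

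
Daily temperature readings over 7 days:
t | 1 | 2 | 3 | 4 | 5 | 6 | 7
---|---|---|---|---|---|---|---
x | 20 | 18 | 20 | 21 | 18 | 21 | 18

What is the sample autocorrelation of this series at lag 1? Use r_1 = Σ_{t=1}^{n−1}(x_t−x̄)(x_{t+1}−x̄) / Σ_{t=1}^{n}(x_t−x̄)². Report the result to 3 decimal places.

Mean x̄ = (20 + 18 + 20 + 21 + 18 + 21 + 18)/7 = 19.4286
Σ(x_t−x̄)(x_{t+1}−x̄) = (-0.8163) + (-0.8163) + (0.8980) + (-2.2449) + (-2.2449) + (-2.2449) = -7.4694
Denominator Σ(x_t−x̄)² = 11.7143
r_1 = -7.4694 / 11.7143 = -0.638

-0.638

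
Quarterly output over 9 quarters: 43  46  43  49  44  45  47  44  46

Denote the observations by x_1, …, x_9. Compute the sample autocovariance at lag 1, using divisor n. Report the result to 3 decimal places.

Mean x̄ = (43 + 46 + 43 + 49 + 44 + 45 + 47 + 44 + 46)/9 = 45.2222
Σ_{t=1}^{8}(x_t−x̄)(x_{t+1}−x̄) = -19.7160
γ_1 = -19.7160 / 9 = -2.191

-2.191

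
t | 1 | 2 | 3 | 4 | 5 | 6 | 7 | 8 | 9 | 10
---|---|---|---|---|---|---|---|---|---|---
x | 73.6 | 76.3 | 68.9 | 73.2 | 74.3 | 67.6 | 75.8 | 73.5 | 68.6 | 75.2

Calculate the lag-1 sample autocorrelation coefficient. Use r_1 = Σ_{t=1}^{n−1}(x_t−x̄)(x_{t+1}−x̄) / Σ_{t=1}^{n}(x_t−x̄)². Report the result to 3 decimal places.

Mean x̄ = (73.6 + 76.3 + 68.9 + 73.2 + 74.3 + 67.6 + 75.8 + 73.5 + 68.6 + 75.2)/10 = 72.7000
Numerator Σ_{t=1}^{9}(x_t−x̄)(x_{t+1}−x̄) = -46.5600
Denominator Σ(x_t−x̄)² = 90.3400
r_1 = -46.5600 / 90.3400 = -0.515

-0.515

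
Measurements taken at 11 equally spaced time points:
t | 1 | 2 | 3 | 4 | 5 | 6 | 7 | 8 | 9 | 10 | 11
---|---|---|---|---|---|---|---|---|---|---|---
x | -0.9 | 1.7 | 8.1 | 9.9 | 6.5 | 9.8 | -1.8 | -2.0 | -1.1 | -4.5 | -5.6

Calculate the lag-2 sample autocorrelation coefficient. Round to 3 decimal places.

Mean x̄ = (-0.9 + 1.7 + 8.1 + 9.9 + 6.5 + 9.8 − 1.8 − 2.0 − 1.1 − 4.5 − 5.6)/11 = 1.8273
Numerator Σ_{t=1}^{9}(x_t−x̄)(x_{t+2}−x̄) = 84.6503
Denominator Σ(x_t−x̄)² = 328.9418
r_2 = 84.6503 / 328.9418 = 0.257

0.257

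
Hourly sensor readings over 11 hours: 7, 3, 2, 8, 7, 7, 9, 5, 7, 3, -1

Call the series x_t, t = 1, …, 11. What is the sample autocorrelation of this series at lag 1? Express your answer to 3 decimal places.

Mean x̄ = (7 + 3 + 2 + 8 + 7 + 7 + 9 + 5 + 7 + 3 − 1)/11 = 5.1818
Numerator Σ_{t=1}^{10}(x_t−x̄)(x_{t+1}−x̄) = 17.8760
Denominator Σ(x_t−x̄)² = 93.6364
r_1 = 17.8760 / 93.6364 = 0.191

0.191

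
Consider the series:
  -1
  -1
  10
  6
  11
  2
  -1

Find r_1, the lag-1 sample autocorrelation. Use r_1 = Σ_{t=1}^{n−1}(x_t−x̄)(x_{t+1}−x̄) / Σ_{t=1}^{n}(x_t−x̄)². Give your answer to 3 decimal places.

0.115

Mean x̄ = (-1 − 1 + 10 + 6 + 11 + 2 − 1)/7 = 3.7143
Numerator Σ_{t=1}^{6}(x_t−x̄)(x_{t+1}−x̄) = 19.2041
Denominator Σ(x_t−x̄)² = 167.4286
r_1 = 19.2041 / 167.4286 = 0.115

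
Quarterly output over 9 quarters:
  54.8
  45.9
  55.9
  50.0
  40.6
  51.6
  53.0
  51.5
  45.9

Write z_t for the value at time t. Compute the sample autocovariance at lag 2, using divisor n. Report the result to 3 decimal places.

Mean z̄ = (54.8 + 45.9 + 55.9 + 50.0 + 40.6 + 51.6 + 53.0 + 51.5 + 45.9)/9 = 49.9111
Σ_{t=1}^{7}(z_t−z̄)(z_{t+2}−z̄) = -65.1580
γ_2 = -65.1580 / 9 = -7.240

-7.240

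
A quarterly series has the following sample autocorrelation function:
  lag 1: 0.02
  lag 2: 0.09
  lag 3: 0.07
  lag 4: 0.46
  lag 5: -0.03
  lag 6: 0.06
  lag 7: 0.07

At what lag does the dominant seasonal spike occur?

4

The largest autocorrelation is r_4 = 0.46; the remaining lags stay at or below 0.09.
The dominant spike at lag 4 indicates a seasonal period of 4.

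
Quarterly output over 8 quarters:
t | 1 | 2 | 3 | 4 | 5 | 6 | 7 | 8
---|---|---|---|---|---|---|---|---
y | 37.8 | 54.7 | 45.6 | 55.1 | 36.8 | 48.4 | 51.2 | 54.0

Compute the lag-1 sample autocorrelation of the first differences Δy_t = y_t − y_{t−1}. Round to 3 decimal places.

First differences Δy: 16.9, -9.1, 9.5, -18.3, 11.6, 2.8, 2.8
Mean of differences = 2.3143
Numerator Σ(Δy_t−Δȳ)(Δy_{t+1}−Δȳ) = -583.3059
Denominator Σ(Δy_t−Δȳ)² = 906.3086
r_1(Δy) = -583.3059 / 906.3086 = -0.644

-0.644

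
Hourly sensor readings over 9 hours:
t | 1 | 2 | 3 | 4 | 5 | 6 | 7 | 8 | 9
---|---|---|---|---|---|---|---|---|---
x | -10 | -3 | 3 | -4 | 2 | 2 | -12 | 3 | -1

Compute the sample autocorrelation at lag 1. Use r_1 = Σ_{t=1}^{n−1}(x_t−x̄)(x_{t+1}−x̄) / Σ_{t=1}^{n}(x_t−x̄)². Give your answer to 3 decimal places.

Mean x̄ = (-10 − 3 + 3 − 4 + 2 + 2 − 12 + 3 − 1)/9 = -2.2222
Numerator Σ_{t=1}^{8}(x_t−x̄)(x_{t+1}−x̄) = -82.9383
Denominator Σ(x_t−x̄)² = 251.5556
r_1 = -82.9383 / 251.5556 = -0.330

-0.330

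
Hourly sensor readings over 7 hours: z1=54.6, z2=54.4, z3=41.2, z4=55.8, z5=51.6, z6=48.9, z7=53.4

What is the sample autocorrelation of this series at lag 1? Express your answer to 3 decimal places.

Mean z̄ = (54.6 + 54.4 + 41.2 + 55.8 + 51.6 + 48.9 + 53.4)/7 = 51.4143
Deviations from mean: 3.1857, 2.9857, -10.2143, 4.3857, 0.1857, -2.5143, 1.9857
Numerator Σ_{t=1}^{6}(z_t−z̄)(z_{t+1}−z̄) = -70.4273
Denominator Σ(z_t−z̄)² = 152.9286
r_1 = -70.4273 / 152.9286 = -0.461

-0.461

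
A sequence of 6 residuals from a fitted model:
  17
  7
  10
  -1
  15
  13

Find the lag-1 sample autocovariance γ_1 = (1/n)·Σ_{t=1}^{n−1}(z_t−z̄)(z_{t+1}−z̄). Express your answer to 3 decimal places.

Mean z̄ = (17 + 7 + 10 − 1 + 15 + 13)/6 = 10.1667
Deviations: 6.8333, -3.1667, -0.1667, -11.1667, 4.8333, 2.8333
Σ_{t=1}^{5}(z_t−z̄)(z_{t+1}−z̄) = -59.5278
γ_1 = -59.5278 / 6 = -9.921

-9.921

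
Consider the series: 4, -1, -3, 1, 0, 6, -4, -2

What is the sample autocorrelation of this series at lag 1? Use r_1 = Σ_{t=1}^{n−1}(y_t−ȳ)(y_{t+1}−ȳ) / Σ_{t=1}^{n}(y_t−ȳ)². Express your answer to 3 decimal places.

-0.240

Mean ȳ = (4 − 1 − 3 + 1 + 0 + 6 − 4 − 2)/8 = 0.1250
Deviations from mean: 3.8750, -1.1250, -3.1250, 0.8750, -0.1250, 5.8750, -4.1250, -2.1250
Σ(y_t−ȳ)(y_{t+1}−ȳ) = (-4.3594) + (3.5156) + (-2.7344) + (-0.1094) + (-0.7344) + (-24.2344) + (8.7656) = -19.8906
Denominator Σ(y_t−ȳ)² = 82.8750
r_1 = -19.8906 / 82.8750 = -0.240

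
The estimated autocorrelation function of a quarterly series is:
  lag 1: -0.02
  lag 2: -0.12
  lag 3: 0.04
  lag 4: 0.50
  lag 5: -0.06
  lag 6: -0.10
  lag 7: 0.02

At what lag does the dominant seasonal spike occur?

4

The largest autocorrelation is r_4 = 0.50; the remaining lags stay at or below 0.04.
The dominant spike at lag 4 indicates a seasonal period of 4.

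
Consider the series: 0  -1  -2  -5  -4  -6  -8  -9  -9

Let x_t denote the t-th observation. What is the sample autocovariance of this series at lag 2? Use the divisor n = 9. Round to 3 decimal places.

Mean x̄ = (0 − 1 − 2 − 5 − 4 − 6 − 8 − 9 − 9)/9 = -4.8889
Σ_{t=1}^{7}(x_t−x̄)(x_{t+2}−x̄) = 30.9753
γ_2 = 30.9753 / 9 = 3.442

3.442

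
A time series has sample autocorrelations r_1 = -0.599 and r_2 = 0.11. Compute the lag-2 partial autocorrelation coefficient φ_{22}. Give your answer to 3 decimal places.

-0.388

φ_{22} = (r_2 − r_1²) / (1 − r_1²)
r_1² = (-0.599)² = 0.358801
Numerator = 0.11 − 0.3588 = -0.2488; denominator = 1 − 0.3588 = 0.6412
φ_{22} = -0.2488 / 0.6412 = -0.388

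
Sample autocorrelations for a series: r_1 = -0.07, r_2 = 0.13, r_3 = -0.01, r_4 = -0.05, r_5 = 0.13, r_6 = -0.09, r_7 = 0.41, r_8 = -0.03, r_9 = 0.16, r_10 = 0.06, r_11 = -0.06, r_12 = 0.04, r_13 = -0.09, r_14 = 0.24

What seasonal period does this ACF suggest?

7

The largest autocorrelation is r_7 = 0.41, with a weaker echo at lag 14 (0.24); the remaining lags stay at or below 0.16.
The dominant spike at lag 7 indicates a seasonal period of 7.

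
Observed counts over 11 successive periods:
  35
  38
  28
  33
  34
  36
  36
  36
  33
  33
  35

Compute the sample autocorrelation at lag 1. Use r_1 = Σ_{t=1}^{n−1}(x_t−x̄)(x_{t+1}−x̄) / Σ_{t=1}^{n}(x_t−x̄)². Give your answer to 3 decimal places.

Mean x̄ = (35 + 38 + 28 + 33 + 34 + 36 + 36 + 36 + 33 + 33 + 35)/11 = 34.2727
Numerator Σ_{t=1}^{10}(x_t−x̄)(x_{t+1}−x̄) = -8.3471
Denominator Σ(x_t−x̄)² = 68.1818
r_1 = -8.3471 / 68.1818 = -0.122

-0.122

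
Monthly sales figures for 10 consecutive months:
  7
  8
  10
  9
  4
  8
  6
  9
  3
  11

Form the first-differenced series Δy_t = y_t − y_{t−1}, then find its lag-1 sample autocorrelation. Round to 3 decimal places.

-0.588

First differences Δy: 1, 2, -1, -5, 4, -2, 3, -6, 8
Mean of differences = 0.4444
Numerator Σ(Δy_t−Δȳ)(Δy_{t+1}−Δȳ) = -92.9753
Denominator Σ(Δy_t−Δȳ)² = 158.2222
r_1(Δy) = -92.9753 / 158.2222 = -0.588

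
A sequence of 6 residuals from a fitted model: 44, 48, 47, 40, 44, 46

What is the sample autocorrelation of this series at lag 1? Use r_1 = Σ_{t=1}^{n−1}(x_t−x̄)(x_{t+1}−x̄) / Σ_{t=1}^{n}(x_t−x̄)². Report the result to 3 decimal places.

Mean x̄ = (44 + 48 + 47 + 40 + 44 + 46)/6 = 44.8333
Numerator Σ_{t=1}^{5}(x_t−x̄)(x_{t+1}−x̄) = -3.1944
Denominator Σ(x_t−x̄)² = 40.8333
r_1 = -3.1944 / 40.8333 = -0.078

-0.078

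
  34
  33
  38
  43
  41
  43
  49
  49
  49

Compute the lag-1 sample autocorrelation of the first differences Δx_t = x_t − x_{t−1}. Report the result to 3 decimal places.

-0.232

First differences Δx: -1, 5, 5, -2, 2, 6, 0, 0
Mean of differences = 1.8750
Numerator Σ(Δx_t−Δx̄)(Δx_{t+1}−Δx̄) = -15.5156
Denominator Σ(Δx_t−Δx̄)² = 66.8750
r_1(Δx) = -15.5156 / 66.8750 = -0.232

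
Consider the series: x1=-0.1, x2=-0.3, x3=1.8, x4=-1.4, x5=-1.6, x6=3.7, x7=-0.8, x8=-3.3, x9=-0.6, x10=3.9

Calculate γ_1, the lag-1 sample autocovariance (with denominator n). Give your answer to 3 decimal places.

-0.708

Mean x̄ = (-0.1 − 0.3 + 1.8 − 1.4 − 1.6 + 3.7 − 0.8 − 3.3 − 0.6 + 3.9)/10 = 0.1300
Σ_{t=1}^{9}(x_t−x̄)(x_{t+1}−x̄) = -7.0819
γ_1 = -7.0819 / 10 = -0.708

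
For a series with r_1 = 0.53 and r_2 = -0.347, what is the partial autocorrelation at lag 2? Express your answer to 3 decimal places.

-0.873

φ_{22} = (r_2 − r_1²) / (1 − r_1²)
r_1² = (0.53)² = 0.2809
Numerator = -0.347 − 0.2809 = -0.6279; denominator = 1 − 0.2809 = 0.7191
φ_{22} = -0.6279 / 0.7191 = -0.873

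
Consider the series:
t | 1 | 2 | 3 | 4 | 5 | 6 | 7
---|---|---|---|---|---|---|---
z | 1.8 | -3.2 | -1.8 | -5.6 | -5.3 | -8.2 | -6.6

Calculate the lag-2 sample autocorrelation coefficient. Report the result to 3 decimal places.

0.275

Mean z̄ = (1.8 − 3.2 − 1.8 − 5.6 − 5.3 − 8.2 − 6.6)/7 = -4.1286
Numerator Σ_{t=1}^{5}(z_t−z̄)(z_{t+2}−z̄) = 18.5969
Denominator Σ(z_t−z̄)² = 67.6543
r_2 = 18.5969 / 67.6543 = 0.275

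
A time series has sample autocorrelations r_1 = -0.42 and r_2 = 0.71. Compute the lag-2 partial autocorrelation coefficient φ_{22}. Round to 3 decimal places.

0.648

φ_{22} = (r_2 − r_1²) / (1 − r_1²)
r_1² = (-0.42)² = 0.1764
Numerator = 0.71 − 0.1764 = 0.5336; denominator = 1 − 0.1764 = 0.8236
φ_{22} = 0.5336 / 0.8236 = 0.648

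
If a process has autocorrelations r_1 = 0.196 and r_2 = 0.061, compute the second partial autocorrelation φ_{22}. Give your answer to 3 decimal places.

0.023

φ_{22} = (r_2 − r_1²) / (1 − r_1²)
r_1² = (0.196)² = 0.038416
Numerator = 0.061 − 0.0384 = 0.0226; denominator = 1 − 0.0384 = 0.9616
φ_{22} = 0.0226 / 0.9616 = 0.023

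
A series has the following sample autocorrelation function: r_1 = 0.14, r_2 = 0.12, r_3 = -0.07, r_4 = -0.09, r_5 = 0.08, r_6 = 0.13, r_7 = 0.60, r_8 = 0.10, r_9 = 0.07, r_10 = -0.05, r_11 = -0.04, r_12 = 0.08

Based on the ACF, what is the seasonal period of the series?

The largest autocorrelation is r_7 = 0.60; the remaining lags stay at or below 0.14.
The dominant spike at lag 7 indicates a seasonal period of 7.

7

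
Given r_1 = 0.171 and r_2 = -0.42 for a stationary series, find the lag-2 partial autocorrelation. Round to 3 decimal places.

-0.463

φ_{22} = (r_2 − r_1²) / (1 − r_1²)
r_1² = (0.171)² = 0.029241
Numerator = -0.42 − 0.0292 = -0.4492; denominator = 1 − 0.0292 = 0.9708
φ_{22} = -0.4492 / 0.9708 = -0.463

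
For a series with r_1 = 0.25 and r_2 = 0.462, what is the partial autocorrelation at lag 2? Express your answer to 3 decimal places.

0.426

φ_{22} = (r_2 − r_1²) / (1 − r_1²)
r_1² = (0.25)² = 0.0625
Numerator = 0.462 − 0.0625 = 0.3995; denominator = 1 − 0.0625 = 0.9375
φ_{22} = 0.3995 / 0.9375 = 0.426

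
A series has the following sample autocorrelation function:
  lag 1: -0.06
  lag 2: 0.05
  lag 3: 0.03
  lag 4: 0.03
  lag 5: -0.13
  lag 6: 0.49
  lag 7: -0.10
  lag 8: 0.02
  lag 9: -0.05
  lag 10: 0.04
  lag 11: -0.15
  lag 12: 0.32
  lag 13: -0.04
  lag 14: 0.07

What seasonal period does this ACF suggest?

The largest autocorrelation is r_6 = 0.49, with a weaker echo at lag 12 (0.32); the remaining lags stay at or below 0.07.
The dominant spike at lag 6 indicates a seasonal period of 6.

6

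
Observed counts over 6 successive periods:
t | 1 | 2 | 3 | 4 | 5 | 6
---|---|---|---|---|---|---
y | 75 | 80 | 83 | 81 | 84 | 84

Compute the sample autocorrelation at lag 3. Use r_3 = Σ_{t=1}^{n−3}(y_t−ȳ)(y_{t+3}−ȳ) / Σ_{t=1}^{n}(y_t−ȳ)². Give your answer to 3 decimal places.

Mean ȳ = (75 + 80 + 83 + 81 + 84 + 84)/6 = 81.1667
Numerator Σ_{t=1}^{3}(y_t−ȳ)(y_{t+3}−ȳ) = 2.9167
Denominator Σ(y_t−ȳ)² = 58.8333
r_3 = 2.9167 / 58.8333 = 0.050

0.050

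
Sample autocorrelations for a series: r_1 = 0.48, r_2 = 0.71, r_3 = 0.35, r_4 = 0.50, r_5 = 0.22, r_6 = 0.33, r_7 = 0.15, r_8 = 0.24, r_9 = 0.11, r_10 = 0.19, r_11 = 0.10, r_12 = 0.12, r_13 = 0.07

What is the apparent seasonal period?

The largest autocorrelation is r_2 = 0.71, with a weaker echo at lag 4 (0.50); the remaining lags stay at or below 0.48.
The dominant spike at lag 2 indicates a seasonal period of 2.

2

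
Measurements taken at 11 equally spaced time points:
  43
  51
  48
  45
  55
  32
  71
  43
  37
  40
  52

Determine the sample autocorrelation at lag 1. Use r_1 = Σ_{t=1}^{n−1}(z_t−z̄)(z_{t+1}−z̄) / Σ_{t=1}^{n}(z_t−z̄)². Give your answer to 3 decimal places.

-0.486

Mean z̄ = (43 + 51 + 48 + 45 + 55 + 32 + 71 + 43 + 37 + 40 + 52)/11 = 47.0000
Numerator Σ_{t=1}^{10}(z_t−z̄)(z_{t+1}−z̄) = -531.0000
Denominator Σ(z_t−z̄)² = 1092.0000
r_1 = -531.0000 / 1092.0000 = -0.486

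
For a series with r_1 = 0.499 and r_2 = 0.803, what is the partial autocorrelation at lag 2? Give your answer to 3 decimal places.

0.738

φ_{22} = (r_2 − r_1²) / (1 − r_1²)
r_1² = (0.499)² = 0.249001
Numerator = 0.803 − 0.2490 = 0.5540; denominator = 1 − 0.2490 = 0.7510
φ_{22} = 0.5540 / 0.7510 = 0.738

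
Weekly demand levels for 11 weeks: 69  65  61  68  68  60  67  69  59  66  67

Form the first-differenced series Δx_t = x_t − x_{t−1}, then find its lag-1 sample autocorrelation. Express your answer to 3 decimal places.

-0.394

First differences Δx: -4, -4, 7, 0, -8, 7, 2, -10, 7, 1
Mean of differences = -0.2000
Numerator Σ(Δx_t−Δx̄)(Δx_{t+1}−Δx̄) = -136.8400
Denominator Σ(Δx_t−Δx̄)² = 347.6000
r_1(Δx) = -136.8400 / 347.6000 = -0.394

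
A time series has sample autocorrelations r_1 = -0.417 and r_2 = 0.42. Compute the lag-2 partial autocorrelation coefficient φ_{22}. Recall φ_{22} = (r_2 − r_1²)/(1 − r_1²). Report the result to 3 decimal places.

φ_{22} = (r_2 − r_1²) / (1 − r_1²)
r_1² = (-0.417)² = 0.173889
Numerator = 0.42 − 0.1739 = 0.2461; denominator = 1 − 0.1739 = 0.8261
φ_{22} = 0.2461 / 0.8261 = 0.298

0.298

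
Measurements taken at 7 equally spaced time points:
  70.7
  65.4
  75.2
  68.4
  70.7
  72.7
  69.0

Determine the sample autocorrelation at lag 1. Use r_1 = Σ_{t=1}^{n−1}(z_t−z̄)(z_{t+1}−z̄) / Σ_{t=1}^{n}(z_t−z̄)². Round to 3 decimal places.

-0.643

Mean z̄ = (70.7 + 65.4 + 75.2 + 68.4 + 70.7 + 72.7 + 69.0)/7 = 70.3000
Deviations from mean: 0.4000, -4.9000, 4.9000, -1.9000, 0.4000, 2.4000, -1.3000
Σ(z_t−z̄)(z_{t+1}−z̄) = (-1.9600) + (-24.0100) + (-9.3100) + (-0.7600) + (0.9600) + (-3.1200) = -38.2000
Denominator Σ(z_t−z̄)² = 59.4000
r_1 = -38.2000 / 59.4000 = -0.643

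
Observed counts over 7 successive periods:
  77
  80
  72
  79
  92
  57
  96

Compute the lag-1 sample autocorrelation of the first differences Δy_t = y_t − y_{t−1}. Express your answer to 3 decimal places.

-0.587

First differences Δy: 3, -8, 7, 13, -35, 39
Mean of differences = 3.1667
Numerator Σ(Δy_t−Δȳ)(Δy_{t+1}−Δȳ) = -1746.1944
Denominator Σ(Δy_t−Δȳ)² = 2976.8333
r_1(Δy) = -1746.1944 / 2976.8333 = -0.587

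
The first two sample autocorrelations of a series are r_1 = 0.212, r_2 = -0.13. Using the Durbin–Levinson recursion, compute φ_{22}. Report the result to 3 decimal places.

φ_{22} = (r_2 − r_1²) / (1 − r_1²)
r_1² = (0.212)² = 0.044944
Numerator = -0.13 − 0.0449 = -0.1749; denominator = 1 − 0.0449 = 0.9551
φ_{22} = -0.1749 / 0.9551 = -0.183

-0.183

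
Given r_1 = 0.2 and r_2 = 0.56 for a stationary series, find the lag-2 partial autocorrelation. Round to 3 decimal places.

φ_{22} = (r_2 − r_1²) / (1 − r_1²)
r_1² = (0.2)² = 0.04
Numerator = 0.56 − 0.0400 = 0.5200; denominator = 1 − 0.0400 = 0.9600
φ_{22} = 0.5200 / 0.9600 = 0.542

0.542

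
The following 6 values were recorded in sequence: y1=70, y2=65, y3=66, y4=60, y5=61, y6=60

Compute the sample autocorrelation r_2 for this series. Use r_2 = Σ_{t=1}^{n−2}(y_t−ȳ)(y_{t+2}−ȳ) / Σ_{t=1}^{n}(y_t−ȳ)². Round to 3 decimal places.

0.210

Mean ȳ = (70 + 65 + 66 + 60 + 61 + 60)/6 = 63.6667
Σ(y_t−ȳ)(y_{t+2}−ȳ) = (14.7778) + (-4.8889) + (-6.2222) + (13.4444) = 17.1111
Denominator Σ(y_t−ȳ)² = 81.3333
r_2 = 17.1111 / 81.3333 = 0.210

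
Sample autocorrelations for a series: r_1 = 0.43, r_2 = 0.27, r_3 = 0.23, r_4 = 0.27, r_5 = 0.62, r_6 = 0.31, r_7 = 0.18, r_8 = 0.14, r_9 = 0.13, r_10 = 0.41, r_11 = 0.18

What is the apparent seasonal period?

5

The largest autocorrelation is r_5 = 0.62; the remaining lags stay at or below 0.43. The elevated value at lag 1 (0.43), dropping to 0.27 at lag 2, reflects decaying short-term dependence rather than seasonality.
The dominant spike at lag 5 indicates a seasonal period of 5.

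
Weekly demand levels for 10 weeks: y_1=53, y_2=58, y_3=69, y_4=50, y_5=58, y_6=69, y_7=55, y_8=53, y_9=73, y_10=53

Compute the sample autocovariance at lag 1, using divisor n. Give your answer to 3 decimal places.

-28.031

Mean ȳ = (53 + 58 + 69 + 50 + 58 + 69 + 55 + 53 + 73 + 53)/10 = 59.1000
Σ_{t=1}^{9}(y_t−ȳ)(y_{t+1}−ȳ) = -280.3100
γ_1 = -280.3100 / 10 = -28.031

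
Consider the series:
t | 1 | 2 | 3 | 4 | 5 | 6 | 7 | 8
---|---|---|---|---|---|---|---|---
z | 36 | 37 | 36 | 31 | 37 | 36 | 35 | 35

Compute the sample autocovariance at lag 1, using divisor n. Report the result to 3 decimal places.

Mean z̄ = (36 + 37 + 36 + 31 + 37 + 36 + 35 + 35)/8 = 35.3750
Deviations: 0.6250, 1.6250, 0.6250, -4.3750, 1.6250, 0.6250, -0.3750, -0.3750
Σ_{t=1}^{7}(z_t−z̄)(z_{t+1}−z̄) = -6.8906
γ_1 = -6.8906 / 8 = -0.861

-0.861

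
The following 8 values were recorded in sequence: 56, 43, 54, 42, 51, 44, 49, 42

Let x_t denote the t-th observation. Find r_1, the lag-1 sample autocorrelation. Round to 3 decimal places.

Mean x̄ = (56 + 43 + 54 + 42 + 51 + 44 + 49 + 42)/8 = 47.6250
Deviations from mean: 8.3750, -4.6250, 6.3750, -5.6250, 3.3750, -3.6250, 1.3750, -5.6250
Σ(x_t−x̄)(x_{t+1}−x̄) = (-38.7344) + (-29.4844) + (-35.8594) + (-18.9844) + (-12.2344) + (-4.9844) + (-7.7344) = -148.0156
Denominator Σ(x_t−x̄)² = 221.8750
r_1 = -148.0156 / 221.8750 = -0.667

-0.667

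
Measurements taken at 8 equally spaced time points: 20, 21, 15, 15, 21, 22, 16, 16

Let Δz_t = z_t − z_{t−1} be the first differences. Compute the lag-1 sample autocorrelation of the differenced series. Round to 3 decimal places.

-0.085

First differences Δz: 1, -6, 0, 6, 1, -6, 0
Mean of differences = -0.5714
Numerator Σ(Δz_t−Δz̄)(Δz_{t+1}−Δz̄) = -9.1837
Denominator Σ(Δz_t−Δz̄)² = 107.7143
r_1(Δz) = -9.1837 / 107.7143 = -0.085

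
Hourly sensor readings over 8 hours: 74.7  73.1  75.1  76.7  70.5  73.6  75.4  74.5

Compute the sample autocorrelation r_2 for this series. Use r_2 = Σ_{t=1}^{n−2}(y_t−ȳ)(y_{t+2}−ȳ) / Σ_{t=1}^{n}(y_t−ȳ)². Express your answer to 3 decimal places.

-0.488

Mean ȳ = (74.7 + 73.1 + 75.1 + 76.7 + 70.5 + 73.6 + 75.4 + 74.5)/8 = 74.2000
Numerator Σ_{t=1}^{6}(y_t−ȳ)(y_{t+2}−ȳ) = -11.7500
Denominator Σ(y_t−ȳ)² = 24.1000
r_2 = -11.7500 / 24.1000 = -0.488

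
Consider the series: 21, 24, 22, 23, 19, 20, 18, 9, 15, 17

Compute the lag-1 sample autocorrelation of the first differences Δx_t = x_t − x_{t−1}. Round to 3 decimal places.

-0.300

First differences Δx: 3, -2, 1, -4, 1, -2, -9, 6, 2
Mean of differences = -0.4444
Numerator Σ(Δx_t−Δx̄)(Δx_{t+1}−Δx̄) = -46.1975
Denominator Σ(Δx_t−Δx̄)² = 154.2222
r_1(Δx) = -46.1975 / 154.2222 = -0.300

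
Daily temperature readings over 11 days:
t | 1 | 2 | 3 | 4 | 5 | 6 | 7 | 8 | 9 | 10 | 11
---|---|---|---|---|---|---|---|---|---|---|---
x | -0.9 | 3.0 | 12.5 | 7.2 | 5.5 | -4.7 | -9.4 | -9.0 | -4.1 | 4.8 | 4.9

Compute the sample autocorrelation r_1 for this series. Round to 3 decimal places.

Mean x̄ = (-0.9 + 3.0 + 12.5 + 7.2 + 5.5 − 4.7 − 9.4 − 9.0 − 4.1 + 4.8 + 4.9)/11 = 0.8909
Numerator Σ_{t=1}^{10}(x_t−x̄)(x_{t+1}−x̄) = 302.1090
Denominator Σ(x_t−x̄)² = 494.7291
r_1 = 302.1090 / 494.7291 = 0.611

0.611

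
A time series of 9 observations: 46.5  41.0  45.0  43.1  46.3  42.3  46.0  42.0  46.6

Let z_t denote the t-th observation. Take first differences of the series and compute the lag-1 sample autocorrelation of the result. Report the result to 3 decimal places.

First differences Δz: -5.5, 4.0, -1.9, 3.2, -4.0, 3.7, -4.0, 4.6
Mean of differences = 0.0125
Numerator Σ(Δz_t−Δz̄)(Δz_{t+1}−Δz̄) = -96.4927
Denominator Σ(Δz_t−Δz̄)² = 126.9488
r_1(Δz) = -96.4927 / 126.9488 = -0.760

-0.760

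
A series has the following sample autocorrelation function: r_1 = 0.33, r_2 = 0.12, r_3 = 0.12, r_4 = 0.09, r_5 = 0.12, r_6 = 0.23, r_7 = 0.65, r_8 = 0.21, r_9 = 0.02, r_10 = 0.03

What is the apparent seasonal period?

The largest autocorrelation is r_7 = 0.65; the remaining lags stay at or below 0.33. The elevated value at lag 1 (0.33), dropping to 0.12 at lag 2, reflects decaying short-term dependence rather than seasonality.
The dominant spike at lag 7 indicates a seasonal period of 7.

7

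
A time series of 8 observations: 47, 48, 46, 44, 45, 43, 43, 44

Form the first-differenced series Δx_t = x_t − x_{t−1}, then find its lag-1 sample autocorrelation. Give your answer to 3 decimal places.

-0.315

First differences Δx: 1, -2, -2, 1, -2, 0, 1
Mean of differences = -0.4286
Numerator Σ(Δx_t−Δx̄)(Δx_{t+1}−Δx̄) = -4.3265
Denominator Σ(Δx_t−Δx̄)² = 13.7143
r_1(Δx) = -4.3265 / 13.7143 = -0.315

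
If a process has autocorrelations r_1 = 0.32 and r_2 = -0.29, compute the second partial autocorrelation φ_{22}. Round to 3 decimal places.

φ_{22} = (r_2 − r_1²) / (1 − r_1²)
r_1² = (0.32)² = 0.1024
Numerator = -0.29 − 0.1024 = -0.3924; denominator = 1 − 0.1024 = 0.8976
φ_{22} = -0.3924 / 0.8976 = -0.437

-0.437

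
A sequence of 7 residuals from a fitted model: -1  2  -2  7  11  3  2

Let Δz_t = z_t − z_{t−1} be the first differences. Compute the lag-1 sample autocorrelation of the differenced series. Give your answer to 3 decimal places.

-0.198

First differences Δz: 3, -4, 9, 4, -8, -1
Mean of differences = 0.5000
Numerator Σ(Δz_t−Δz̄)(Δz_{t+1}−Δz̄) = -36.7500
Denominator Σ(Δz_t−Δz̄)² = 185.5000
r_1(Δz) = -36.7500 / 185.5000 = -0.198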